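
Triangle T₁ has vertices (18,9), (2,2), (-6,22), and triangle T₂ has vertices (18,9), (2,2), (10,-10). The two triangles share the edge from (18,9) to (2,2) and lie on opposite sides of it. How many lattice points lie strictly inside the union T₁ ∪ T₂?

308

The union is the simple quadrilateral with vertices (18,9), (-6,22), (2,2), (10,-10) in order.
Using the shoelace formula, 2A = |[18·22 − (-6)·9] + [(-6)·2 − 2·22] + [2·(-10) − 10·2] + [10·9 − 18·(-10)]| = 624, so the area is 312.
Summing gcd(|Δx|,|Δy|) over the edges gives the boundary count: gcd(24,13) + gcd(8,20) + gcd(8,12) + gcd(8,19) = 1+4+4+1 = 10.
By Pick's theorem I = A − B/2 + 1 = 312 − 10/2 + 1 = 308.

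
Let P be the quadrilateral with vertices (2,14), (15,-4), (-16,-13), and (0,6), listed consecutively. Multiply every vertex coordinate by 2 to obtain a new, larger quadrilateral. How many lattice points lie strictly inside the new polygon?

1166

The shoelace formula gives twice the area as |[2·(-4) − 15·14] + [15·(-13) − (-16)·(-4)] + [(-16)·6 − 0·(-13)] + [0·14 − 2·6]| = 585, so the area is 292.5.
Along each edge there are gcd(|Δx|,|Δy|)+1 lattice points, so counting each shared vertex once the boundary has gcd(13,18) + gcd(31,9) + gcd(16,19) + gcd(2,8) = 1+1+1+2 = 5.
Scaling by 2 multiplies the area by 2² = 4 (so the new area is 1170) and multiplies the boundary lattice-point count by 2, giving 10.
By Pick's theorem, the interior count of the dilated polygon is 1170 − 10/2 + 1 = 1166.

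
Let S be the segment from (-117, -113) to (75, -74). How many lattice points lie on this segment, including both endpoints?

4

The number of lattice points on a segment between lattice points is gcd(|Δx|,|Δy|) + 1 = gcd(192,39) + 1 = 3 + 1 = 4.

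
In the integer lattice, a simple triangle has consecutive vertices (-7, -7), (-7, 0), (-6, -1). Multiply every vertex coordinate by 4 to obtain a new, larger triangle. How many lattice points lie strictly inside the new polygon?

39

The shoelace formula gives twice the area as |[(-7)·0 − (-7)·(-7)] + [(-7)·(-1) − (-6)·0] + [(-6)·(-7) − (-7)·(-1)]| = 7, so the area is 3.5.
Summing gcd(|Δx|,|Δy|) over the edges gives the boundary count: gcd(0,7) + gcd(1,1) + gcd(1,6) = 7+1+1 = 9.
Scaling by 4 multiplies the area by 4² = 16 (so the new area is 56) and multiplies the boundary lattice-point count by 4, giving 36.
By Pick's theorem, the interior count of the dilated polygon is 56 − 36/2 + 1 = 39.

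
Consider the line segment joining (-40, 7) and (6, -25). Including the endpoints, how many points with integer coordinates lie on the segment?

The number of lattice points on a segment between lattice points is gcd(|Δx|,|Δy|) + 1 = gcd(46,32) + 1 = 2 + 1 = 3.

3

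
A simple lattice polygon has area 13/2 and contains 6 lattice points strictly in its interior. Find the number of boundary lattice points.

Pick's theorem gives A = I + B/2 − 1, so B = 2(A − I + 1) = 2(13/2 − 6 + 1) = 3.

3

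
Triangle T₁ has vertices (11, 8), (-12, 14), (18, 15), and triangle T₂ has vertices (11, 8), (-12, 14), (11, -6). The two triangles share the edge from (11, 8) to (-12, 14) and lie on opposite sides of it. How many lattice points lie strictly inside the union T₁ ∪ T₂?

The union is the simple quadrilateral with vertices (11, 8), (18, 15), (-12, 14), (11, -6) in order.
Using the shoelace formula, 2A = |[11·15 − 18·8] + [18·14 − (-12)·15] + [(-12)·(-6) − 11·14] + [11·8 − 11·(-6)]| = 525, so the area is 262.5.
The number of boundary lattice points is Σ gcd(|Δx|,|Δy|) = gcd(7,7) + gcd(30,1) + gcd(23,20) + gcd(0,14) = 7+1+1+14 = 23.
By Pick's theorem I = A − B/2 + 1 = 262.5 − 23/2 + 1 = 252.

252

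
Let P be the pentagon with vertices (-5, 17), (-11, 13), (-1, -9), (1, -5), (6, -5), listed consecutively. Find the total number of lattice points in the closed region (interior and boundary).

187

Using the shoelace formula, 2A = |[(-5)·13 − (-11)·17] + [(-11)·(-9) − (-1)·13] + [(-1)·(-5) − 1·(-9)] + [1·(-5) − 6·(-5)] + [6·17 − (-5)·(-5)]| = 350, so the area is 175.
Along each edge there are gcd(|Δx|,|Δy|)+1 lattice points, so counting each shared vertex once the boundary has gcd(6,4) + gcd(10,22) + gcd(2,4) + gcd(5,0) + gcd(11,22) = 2+2+2+5+11 = 22.
Pick's theorem gives I = A − B/2 + 1 = 175 − 22/2 + 1 = 165, so the closed region contains I + B = 165 + 22 = 187 lattice points.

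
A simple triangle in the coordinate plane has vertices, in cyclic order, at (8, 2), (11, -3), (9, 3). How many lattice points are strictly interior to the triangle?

3

The shoelace formula gives twice the area as |(8·(-3) − 11·2) + (11·3 − 9·(-3)) + (9·2 − 8·3)| = 8, so the area is 4.
Along each edge there are gcd(|Δx|,|Δy|)+1 lattice points, so counting each shared vertex once the boundary has gcd(3,5) + gcd(2,6) + gcd(1,1) = 1+2+1 = 4.
Pick's theorem gives I = A − B/2 + 1 = 4 − 4/2 + 1 = 3.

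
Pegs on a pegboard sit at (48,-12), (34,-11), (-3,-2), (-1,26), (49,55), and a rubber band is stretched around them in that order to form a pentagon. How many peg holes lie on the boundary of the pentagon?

Summing gcd(|Δx|,|Δy|) over the edges gives the boundary count: gcd(14,1) + gcd(37,9) + gcd(2,28) + gcd(50,29) + gcd(1,67) = 1+1+2+1+1 = 6.

6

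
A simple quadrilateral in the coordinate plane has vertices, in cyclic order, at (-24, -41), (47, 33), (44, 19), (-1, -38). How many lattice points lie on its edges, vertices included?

Summing gcd(|Δx|,|Δy|) over the edges gives the boundary count: gcd(71,74) + gcd(3,14) + gcd(45,57) + gcd(23,3) = 1+1+3+1 = 6.

6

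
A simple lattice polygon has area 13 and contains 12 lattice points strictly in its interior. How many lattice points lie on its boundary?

4

Pick's theorem gives A = I + B/2 − 1, so B = 2(A − I + 1) = 2(13 − 12 + 1) = 4.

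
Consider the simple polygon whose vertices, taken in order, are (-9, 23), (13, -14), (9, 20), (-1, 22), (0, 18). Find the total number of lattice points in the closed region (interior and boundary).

By the shoelace formula, twice the signed area is |[(-9)·(-14) − 13·23] + [13·20 − 9·(-14)] + [9·22 − (-1)·20] + [(-1)·18 − 0·22] + [0·23 − (-9)·18]| = 575, so the area is 287.5.
Along each edge there are gcd(|Δx|,|Δy|)+1 lattice points, so counting each shared vertex once the boundary has gcd(22,37) + gcd(4,34) + gcd(10,2) + gcd(1,4) + gcd(9,5) = 1+2+2+1+1 = 7.
Pick's theorem gives I = A − B/2 + 1 = 287.5 − 7/2 + 1 = 285, so the closed region contains I + B = 285 + 7 = 292 lattice points.

292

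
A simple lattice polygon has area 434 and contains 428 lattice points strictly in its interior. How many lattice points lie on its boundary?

Pick's theorem gives A = I + B/2 − 1, so B = 2(A − I + 1) = 2(434 − 428 + 1) = 14.

14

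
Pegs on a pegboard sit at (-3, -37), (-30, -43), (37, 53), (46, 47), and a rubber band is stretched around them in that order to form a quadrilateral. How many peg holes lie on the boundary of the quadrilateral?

14

The number of boundary lattice points is Σ gcd(|Δx|,|Δy|) = gcd(27,6) + gcd(67,96) + gcd(9,6) + gcd(49,84) = 3+1+3+7 = 14.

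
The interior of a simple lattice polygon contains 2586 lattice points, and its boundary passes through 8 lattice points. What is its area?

By Pick's theorem, A = I + B/2 − 1 = 2586 + 8/2 − 1 = 2589.

2589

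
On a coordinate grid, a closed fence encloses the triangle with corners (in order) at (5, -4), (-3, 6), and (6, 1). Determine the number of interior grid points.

The shoelace formula gives twice the area as |(5·6 − (-3)·(-4)) + ((-3)·1 − 6·6) + (6·(-4) − 5·1)| = 50, so the area is 25.
The number of boundary lattice points is Σ gcd(|Δx|,|Δy|) = gcd(8,10) + gcd(9,5) + gcd(1,5) = 2+1+1 = 4.
By Pick's theorem A = I + B/2 − 1, so I = 25 − 4/2 + 1 = 24.

24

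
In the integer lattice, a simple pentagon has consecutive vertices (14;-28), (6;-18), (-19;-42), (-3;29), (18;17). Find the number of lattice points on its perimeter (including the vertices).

8

The number of boundary lattice points is Σ gcd(|Δx|,|Δy|) = gcd(8,10) + gcd(25,24) + gcd(16,71) + gcd(21,12) + gcd(4,45) = 2+1+1+3+1 = 8.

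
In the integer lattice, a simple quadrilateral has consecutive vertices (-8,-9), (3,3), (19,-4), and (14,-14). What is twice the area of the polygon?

514

The shoelace formula gives twice the area as |((-8)·3 − 3·(-9)) + (3·(-4) − 19·3) + (19·(-14) − 14·(-4)) + (14·(-9) − (-8)·(-14))| = 514, so the area is 257.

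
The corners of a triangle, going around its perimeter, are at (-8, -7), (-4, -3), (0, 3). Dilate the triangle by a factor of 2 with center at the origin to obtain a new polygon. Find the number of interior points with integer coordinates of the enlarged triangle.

9

Using the shoelace formula, 2A = |((-8)·(-3) − (-4)·(-7)) + ((-4)·3 − 0·(-3)) + (0·(-7) − (-8)·3)| = 8, so the area is 4.
The number of boundary lattice points is Σ gcd(|Δx|,|Δy|) = gcd(4,4) + gcd(4,6) + gcd(8,10) = 4+2+2 = 8.
Scaling by 2 multiplies the area by 2² = 4 (so the new area is 16) and multiplies the boundary lattice-point count by 2, giving 16.
By Pick's theorem, the interior count of the dilated polygon is 16 − 16/2 + 1 = 9.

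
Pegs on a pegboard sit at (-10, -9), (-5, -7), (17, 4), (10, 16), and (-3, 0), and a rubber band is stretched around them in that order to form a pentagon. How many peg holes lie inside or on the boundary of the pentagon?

The shoelace formula gives twice the area as |[(-10)·(-7) − (-5)·(-9)] + [(-5)·4 − 17·(-7)] + [17·16 − 10·4] + [10·0 − (-3)·16] + [(-3)·(-9) − (-10)·0]| = 431, so the area is 431/2.
Summing gcd(|Δx|,|Δy|) over the edges gives the boundary count: gcd(5,2) + gcd(22,11) + gcd(7,12) + gcd(13,16) + gcd(7,9) = 1+11+1+1+1 = 15.
Pick's theorem gives I = A − B/2 + 1 = 431/2 − 15/2 + 1 = 209, so the closed region contains I + B = 209 + 15 = 224 lattice points.

224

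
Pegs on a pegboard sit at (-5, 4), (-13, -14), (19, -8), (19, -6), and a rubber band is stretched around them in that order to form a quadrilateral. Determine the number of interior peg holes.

285

By the shoelace formula, twice the signed area is |((-5)·(-14) − (-13)·4) + ((-13)·(-8) − 19·(-14)) + (19·(-6) − 19·(-8)) + (19·4 − (-5)·(-6))| = 576, so the area is 288.
The number of boundary lattice points is Σ gcd(|Δx|,|Δy|) = gcd(8,18) + gcd(32,6) + gcd(0,2) + gcd(24,10) = 2+2+2+2 = 8.
By Pick's theorem A = I + B/2 − 1, so I = 288 − 8/2 + 1 = 285.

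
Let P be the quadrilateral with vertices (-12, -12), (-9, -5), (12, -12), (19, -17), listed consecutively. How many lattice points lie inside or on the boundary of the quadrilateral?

150

Using the shoelace formula, 2A = |[(-12)·(-5) − (-9)·(-12)] + [(-9)·(-12) − 12·(-5)] + [12·(-17) − 19·(-12)] + [19·(-12) − (-12)·(-17)]| = 288, so the area is 144.
Along each edge there are gcd(|Δx|,|Δy|)+1 lattice points, so counting each shared vertex once the boundary has gcd(3,7) + gcd(21,7) + gcd(7,5) + gcd(31,5) = 1+7+1+1 = 10.
Pick's theorem gives I = A − B/2 + 1 = 144 − 10/2 + 1 = 140, so the closed region contains I + B = 140 + 10 = 150 lattice points.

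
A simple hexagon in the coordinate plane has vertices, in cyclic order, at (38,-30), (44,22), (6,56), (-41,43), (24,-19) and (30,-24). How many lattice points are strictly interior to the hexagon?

3394

By the shoelace formula, twice the signed area is |(38·22 − 44·(-30)) + (44·56 − 6·22) + (6·43 − (-41)·56) + ((-41)·(-19) − 24·43) + (24·(-24) − 30·(-19)) + (30·(-30) − 38·(-24))| = 6795, so the area is 3397.5.
Summing gcd(|Δx|,|Δy|) over the edges gives the boundary count: gcd(6,52) + gcd(38,34) + gcd(47,13) + gcd(65,62) + gcd(6,5) + gcd(8,6) = 2+2+1+1+1+2 = 9.
Pick's theorem gives I = A − B/2 + 1 = 3397.5 − 9/2 + 1 = 3394.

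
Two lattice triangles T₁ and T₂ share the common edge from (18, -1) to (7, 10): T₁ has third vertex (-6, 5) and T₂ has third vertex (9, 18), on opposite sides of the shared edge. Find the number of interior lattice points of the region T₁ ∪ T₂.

The union is the simple quadrilateral with vertices (18, -1), (-6, 5), (7, 10), (9, 18) in order.
The shoelace formula gives twice the area as |[18·5 − (-6)·(-1)] + [(-6)·10 − 7·5] + [7·18 − 9·10] + [9·(-1) − 18·18]| = 308, so the area is 154.
Along each edge there are gcd(|Δx|,|Δy|)+1 lattice points, so counting each shared vertex once the boundary has gcd(24,6) + gcd(13,5) + gcd(2,8) + gcd(9,19) = 6+1+2+1 = 10.
By Pick's theorem I = A − B/2 + 1 = 154 − 10/2 + 1 = 150.

150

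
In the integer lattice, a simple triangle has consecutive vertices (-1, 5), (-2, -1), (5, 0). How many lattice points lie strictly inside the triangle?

20

The shoelace formula gives twice the area as |((-1)·(-1) − (-2)·5) + ((-2)·0 − 5·(-1)) + (5·5 − (-1)·0)| = 41, so the area is 41/2.
Along each edge there are gcd(|Δx|,|Δy|)+1 lattice points, so counting each shared vertex once the boundary has gcd(1,6) + gcd(7,1) + gcd(6,5) = 1+1+1 = 3.
Pick's theorem gives I = A − B/2 + 1 = 41/2 − 3/2 + 1 = 20.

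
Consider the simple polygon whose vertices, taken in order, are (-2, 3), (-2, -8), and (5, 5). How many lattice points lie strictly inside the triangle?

33

Using the shoelace formula, 2A = |[(-2)·(-8) − (-2)·3] + [(-2)·5 − 5·(-8)] + [5·3 − (-2)·5]| = 77, so the area is 38.5.
Along each edge there are gcd(|Δx|,|Δy|)+1 lattice points, so counting each shared vertex once the boundary has gcd(0,11) + gcd(7,13) + gcd(7,2) = 11+1+1 = 13.
Pick's theorem gives I = A − B/2 + 1 = 38.5 − 13/2 + 1 = 33.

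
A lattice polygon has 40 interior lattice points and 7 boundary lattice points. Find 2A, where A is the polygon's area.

Pick's theorem states A = I + B/2 − 1, so A = 40 + 7/2 − 1 = 85/2.
Hence 2A = 85.

85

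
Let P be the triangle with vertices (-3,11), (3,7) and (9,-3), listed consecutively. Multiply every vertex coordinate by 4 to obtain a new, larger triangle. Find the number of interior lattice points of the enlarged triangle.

277

Using the shoelace formula, 2A = |((-3)·7 − 3·11) + (3·(-3) − 9·7) + (9·11 − (-3)·(-3))| = 36, so the area is 18.
Summing gcd(|Δx|,|Δy|) over the edges gives the boundary count: gcd(6,4) + gcd(6,10) + gcd(12,14) = 2+2+2 = 6.
Scaling by 4 multiplies the area by 4² = 16 (so the new area is 288) and multiplies the boundary lattice-point count by 4, giving 24.
By Pick's theorem, the interior count of the dilated polygon is 288 − 24/2 + 1 = 277.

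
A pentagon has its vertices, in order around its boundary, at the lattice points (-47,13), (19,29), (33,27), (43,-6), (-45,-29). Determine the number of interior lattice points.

Using the shoelace formula, 2A = |[(-47)·29 − 19·13] + [19·27 − 33·29] + [33·(-6) − 43·27] + [43·(-29) − (-45)·(-6)] + [(-45)·13 − (-47)·(-29)]| = 6878, so the area is 3439.
Along each edge there are gcd(|Δx|,|Δy|)+1 lattice points, so counting each shared vertex once the boundary has gcd(66,16) + gcd(14,2) + gcd(10,33) + gcd(88,23) + gcd(2,42) = 2+2+1+1+2 = 8.
Pick's theorem gives I = A − B/2 + 1 = 3439 − 8/2 + 1 = 3436.

3436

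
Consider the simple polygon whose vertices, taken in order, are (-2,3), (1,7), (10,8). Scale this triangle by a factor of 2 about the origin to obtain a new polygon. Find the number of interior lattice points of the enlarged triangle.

The shoelace formula gives twice the area as |[(-2)·7 − 1·3] + [1·8 − 10·7] + [10·3 − (-2)·8]| = 33, so the area is 16.5.
The number of boundary lattice points is Σ gcd(|Δx|,|Δy|) = gcd(3,4) + gcd(9,1) + gcd(12,5) = 1+1+1 = 3.
Scaling by 2 multiplies the area by 2² = 4 (so the new area is 66) and multiplies the boundary lattice-point count by 2, giving 6.
By Pick's theorem, the interior count of the dilated polygon is 66 − 6/2 + 1 = 64.

64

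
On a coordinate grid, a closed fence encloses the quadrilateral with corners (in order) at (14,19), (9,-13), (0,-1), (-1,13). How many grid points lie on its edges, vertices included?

8

Summing gcd(|Δx|,|Δy|) over the edges gives the boundary count: gcd(5,32) + gcd(9,12) + gcd(1,14) + gcd(15,6) = 1+3+1+3 = 8.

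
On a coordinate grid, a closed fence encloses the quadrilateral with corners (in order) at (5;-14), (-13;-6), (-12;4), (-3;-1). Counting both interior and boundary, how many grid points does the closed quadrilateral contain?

136

Using the shoelace formula, 2A = |[5·(-6) − (-13)·(-14)] + [(-13)·4 − (-12)·(-6)] + [(-12)·(-1) − (-3)·4] + [(-3)·(-14) − 5·(-1)]| = 265, so the area is 132.5.
Summing gcd(|Δx|,|Δy|) over the edges gives the boundary count: gcd(18,8) + gcd(1,10) + gcd(9,5) + gcd(8,13) = 2+1+1+1 = 5.
Pick's theorem gives I = A − B/2 + 1 = 132.5 − 5/2 + 1 = 131, so the closed region contains I + B = 131 + 5 = 136 lattice points.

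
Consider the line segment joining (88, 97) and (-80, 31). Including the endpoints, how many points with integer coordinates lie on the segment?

The number of lattice points on a segment between lattice points is gcd(|Δx|,|Δy|) + 1 = gcd(168,66) + 1 = 6 + 1 = 7.

7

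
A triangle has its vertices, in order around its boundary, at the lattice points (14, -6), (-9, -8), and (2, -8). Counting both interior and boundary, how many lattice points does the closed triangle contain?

The shoelace formula gives twice the area as |(14·(-8) − (-9)·(-6)) + ((-9)·(-8) − 2·(-8)) + (2·(-6) − 14·(-8))| = 22, so the area is 11.
Along each edge there are gcd(|Δx|,|Δy|)+1 lattice points, so counting each shared vertex once the boundary has gcd(23,2) + gcd(11,0) + gcd(12,2) = 1+11+2 = 14.
Pick's theorem gives I = A − B/2 + 1 = 11 − 14/2 + 1 = 5, so the closed region contains I + B = 5 + 14 = 19 lattice points.

19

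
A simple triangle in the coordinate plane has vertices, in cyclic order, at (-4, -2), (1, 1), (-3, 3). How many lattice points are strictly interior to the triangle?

By the shoelace formula, twice the signed area is |[(-4)·1 − 1·(-2)] + [1·3 − (-3)·1] + [(-3)·(-2) − (-4)·3]| = 22, so the area is 11.
Summing gcd(|Δx|,|Δy|) over the edges gives the boundary count: gcd(5,3) + gcd(4,2) + gcd(1,5) = 1+2+1 = 4.
Pick's theorem gives I = A − B/2 + 1 = 11 − 4/2 + 1 = 10.

10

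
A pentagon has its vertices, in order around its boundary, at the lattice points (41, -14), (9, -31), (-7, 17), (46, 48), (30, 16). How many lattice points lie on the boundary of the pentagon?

Summing gcd(|Δx|,|Δy|) over the edges gives the boundary count: gcd(32,17) + gcd(16,48) + gcd(53,31) + gcd(16,32) + gcd(11,30) = 1+16+1+16+1 = 35.

35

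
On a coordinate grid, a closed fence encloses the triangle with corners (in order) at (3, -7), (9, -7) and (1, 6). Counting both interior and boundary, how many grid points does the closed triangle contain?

The shoelace formula gives twice the area as |[3·(-7) − 9·(-7)] + [9·6 − 1·(-7)] + [1·(-7) − 3·6]| = 78, so the area is 39.
The number of boundary lattice points is Σ gcd(|Δx|,|Δy|) = gcd(6,0) + gcd(8,13) + gcd(2,13) = 6+1+1 = 8.
Pick's theorem gives I = A − B/2 + 1 = 39 − 8/2 + 1 = 36, so the closed region contains I + B = 36 + 8 = 44 lattice points.

44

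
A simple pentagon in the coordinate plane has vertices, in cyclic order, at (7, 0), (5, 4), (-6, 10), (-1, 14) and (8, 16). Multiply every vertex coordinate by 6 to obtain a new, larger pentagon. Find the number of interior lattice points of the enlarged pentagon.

The shoelace formula gives twice the area as |[7·4 − 5·0] + [5·10 − (-6)·4] + [(-6)·14 − (-1)·10] + [(-1)·16 − 8·14] + [8·0 − 7·16]| = 212, so the area is 106.
The number of boundary lattice points is Σ gcd(|Δx|,|Δy|) = gcd(2,4) + gcd(11,6) + gcd(5,4) + gcd(9,2) + gcd(1,16) = 2+1+1+1+1 = 6.
Scaling by 6 multiplies the area by 6² = 36 (so the new area is 3816) and multiplies the boundary lattice-point count by 6, giving 36.
By Pick's theorem, the interior count of the dilated polygon is 3816 − 36/2 + 1 = 3799.

3799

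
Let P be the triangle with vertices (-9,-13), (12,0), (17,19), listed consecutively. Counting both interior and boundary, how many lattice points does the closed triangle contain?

170

The shoelace formula gives twice the area as |[(-9)·0 − 12·(-13)] + [12·19 − 17·0] + [17·(-13) − (-9)·19]| = 334, so the area is 167.
Along each edge there are gcd(|Δx|,|Δy|)+1 lattice points, so counting each shared vertex once the boundary has gcd(21,13) + gcd(5,19) + gcd(26,32) = 1+1+2 = 4.
Pick's theorem gives I = A − B/2 + 1 = 167 − 4/2 + 1 = 166, so the closed region contains I + B = 166 + 4 = 170 lattice points.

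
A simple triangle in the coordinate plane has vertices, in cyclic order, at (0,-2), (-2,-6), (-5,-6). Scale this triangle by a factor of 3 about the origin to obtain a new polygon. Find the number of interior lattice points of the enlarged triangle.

Using the shoelace formula, 2A = |(0·(-6) − (-2)·(-2)) + ((-2)·(-6) − (-5)·(-6)) + ((-5)·(-2) − 0·(-6))| = 12, so the area is 6.
The number of boundary lattice points is Σ gcd(|Δx|,|Δy|) = gcd(2,4) + gcd(3,0) + gcd(5,4) = 2+3+1 = 6.
Scaling by 3 multiplies the area by 3² = 9 (so the new area is 54) and multiplies the boundary lattice-point count by 3, giving 18.
By Pick's theorem, the interior count of the dilated polygon is 54 − 18/2 + 1 = 46.

46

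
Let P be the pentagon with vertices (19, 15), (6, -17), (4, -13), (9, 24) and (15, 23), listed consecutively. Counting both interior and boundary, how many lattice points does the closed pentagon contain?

By the shoelace formula, twice the signed area is |[19·(-17) − 6·15] + [6·(-13) − 4·(-17)] + [4·24 − 9·(-13)] + [9·23 − 15·24] + [15·15 − 19·23]| = 575, so the area is 575/2.
Along each edge there are gcd(|Δx|,|Δy|)+1 lattice points, so counting each shared vertex once the boundary has gcd(13,32) + gcd(2,4) + gcd(5,37) + gcd(6,1) + gcd(4,8) = 1+2+1+1+4 = 9.
Pick's theorem gives I = A − B/2 + 1 = 575/2 − 9/2 + 1 = 284, so the closed region contains I + B = 284 + 9 = 293 lattice points.

293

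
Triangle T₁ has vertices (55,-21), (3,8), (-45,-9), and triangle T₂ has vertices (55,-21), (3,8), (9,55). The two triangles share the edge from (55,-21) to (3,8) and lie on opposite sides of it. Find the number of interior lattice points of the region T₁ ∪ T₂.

2444

The union is the simple quadrilateral with vertices (55,-21), (-45,-9), (3,8), (9,55) in order.
By the shoelace formula, twice the signed area is |(55·(-9) − (-45)·(-21)) + ((-45)·8 − 3·(-9)) + (3·55 − 9·8) + (9·(-21) − 55·55)| = 4894, so the area is 2447.
Along each edge there are gcd(|Δx|,|Δy|)+1 lattice points, so counting each shared vertex once the boundary has gcd(100,12) + gcd(48,17) + gcd(6,47) + gcd(46,76) = 4+1+1+2 = 8.
By Pick's theorem I = A − B/2 + 1 = 2447 − 8/2 + 1 = 2444.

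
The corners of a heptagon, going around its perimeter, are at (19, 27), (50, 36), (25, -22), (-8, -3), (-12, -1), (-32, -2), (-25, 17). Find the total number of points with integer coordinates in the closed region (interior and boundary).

2278

The shoelace formula gives twice the area as |[19·36 − 50·27] + [50·(-22) − 25·36] + [25·(-3) − (-8)·(-22)] + [(-8)·(-1) − (-12)·(-3)] + [(-12)·(-2) − (-32)·(-1)] + [(-32)·17 − (-25)·(-2)] + [(-25)·27 − 19·17]| = 4545, so the area is 2272.5.
The number of boundary lattice points is Σ gcd(|Δx|,|Δy|) = gcd(31,9) + gcd(25,58) + gcd(33,19) + gcd(4,2) + gcd(20,1) + gcd(7,19) + gcd(44,10) = 1+1+1+2+1+1+2 = 9.
Pick's theorem gives I = A − B/2 + 1 = 2272.5 − 9/2 + 1 = 2269, so the closed region contains I + B = 2269 + 9 = 2278 lattice points.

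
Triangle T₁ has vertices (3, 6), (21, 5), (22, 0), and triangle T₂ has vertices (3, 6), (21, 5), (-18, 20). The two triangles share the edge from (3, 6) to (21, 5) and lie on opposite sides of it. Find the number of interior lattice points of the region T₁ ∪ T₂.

155

The union is the simple quadrilateral with vertices (3, 6), (22, 0), (21, 5), (-18, 20) in order.
The shoelace formula gives twice the area as |[3·0 − 22·6] + [22·5 − 21·0] + [21·20 − (-18)·5] + [(-18)·6 − 3·20]| = 320, so the area is 160.
Summing gcd(|Δx|,|Δy|) over the edges gives the boundary count: gcd(19,6) + gcd(1,5) + gcd(39,15) + gcd(21,14) = 1+1+3+7 = 12.
By Pick's theorem I = A − B/2 + 1 = 160 − 12/2 + 1 = 155.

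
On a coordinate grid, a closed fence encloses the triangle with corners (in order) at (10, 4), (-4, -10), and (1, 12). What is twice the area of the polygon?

238

By the shoelace formula, twice the signed area is |(10·(-10) − (-4)·4) + ((-4)·12 − 1·(-10)) + (1·4 − 10·12)| = 238, so the area is 119.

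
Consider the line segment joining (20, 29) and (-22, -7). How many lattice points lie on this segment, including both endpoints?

7

The number of lattice points on a segment between lattice points is gcd(|Δx|,|Δy|) + 1 = gcd(42,36) + 1 = 6 + 1 = 7.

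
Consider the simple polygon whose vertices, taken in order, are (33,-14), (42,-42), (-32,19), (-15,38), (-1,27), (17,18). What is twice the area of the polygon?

By the shoelace formula, twice the signed area is |(33·(-42) − 42·(-14)) + (42·19 − (-32)·(-42)) + ((-32)·38 − (-15)·19) + ((-15)·27 − (-1)·38) + ((-1)·18 − 17·27) + (17·(-14) − 33·18)| = 3951, so the area is 3951/2.

3951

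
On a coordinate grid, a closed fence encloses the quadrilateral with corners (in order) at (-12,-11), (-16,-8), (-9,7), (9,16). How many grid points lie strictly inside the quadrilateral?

183

The shoelace formula gives twice the area as |[(-12)·(-8) − (-16)·(-11)] + [(-16)·7 − (-9)·(-8)] + [(-9)·16 − 9·7] + [9·(-11) − (-12)·16]| = 378, so the area is 189.
Along each edge there are gcd(|Δx|,|Δy|)+1 lattice points, so counting each shared vertex once the boundary has gcd(4,3) + gcd(7,15) + gcd(18,9) + gcd(21,27) = 1+1+9+3 = 14.
Pick's theorem gives I = A − B/2 + 1 = 189 − 14/2 + 1 = 183.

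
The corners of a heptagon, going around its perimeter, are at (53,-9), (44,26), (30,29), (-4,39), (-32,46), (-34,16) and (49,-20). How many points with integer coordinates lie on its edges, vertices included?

Along each edge there are gcd(|Δx|,|Δy|)+1 lattice points, so counting each shared vertex once the boundary has gcd(9,35) + gcd(14,3) + gcd(34,10) + gcd(28,7) + gcd(2,30) + gcd(83,36) + gcd(4,11) = 1+1+2+7+2+1+1 = 15.

15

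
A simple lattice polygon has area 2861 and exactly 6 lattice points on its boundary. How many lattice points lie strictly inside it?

2859

Pick's theorem A = I + B/2 − 1 rearranges to I = A − B/2 + 1 = 2861 − 6/2 + 1 = 2859.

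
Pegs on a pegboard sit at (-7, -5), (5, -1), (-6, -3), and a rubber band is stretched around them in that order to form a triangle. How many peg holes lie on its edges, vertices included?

Along each edge there are gcd(|Δx|,|Δy|)+1 lattice points, so counting each shared vertex once the boundary has gcd(12,4) + gcd(11,2) + gcd(1,2) = 4+1+1 = 6.

6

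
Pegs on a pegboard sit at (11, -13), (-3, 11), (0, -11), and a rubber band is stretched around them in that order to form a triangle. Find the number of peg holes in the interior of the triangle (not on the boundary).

Using the shoelace formula, 2A = |(11·11 − (-3)·(-13)) + ((-3)·(-11) − 0·11) + (0·(-13) − 11·(-11))| = 236, so the area is 118.
The number of boundary lattice points is Σ gcd(|Δx|,|Δy|) = gcd(14,24) + gcd(3,22) + gcd(11,2) = 2+1+1 = 4.
By Pick's theorem A = I + B/2 − 1, so I = 118 − 4/2 + 1 = 117.

117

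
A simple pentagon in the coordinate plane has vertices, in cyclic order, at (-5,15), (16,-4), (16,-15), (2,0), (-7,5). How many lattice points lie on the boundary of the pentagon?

The number of boundary lattice points is Σ gcd(|Δx|,|Δy|) = gcd(21,19) + gcd(0,11) + gcd(14,15) + gcd(9,5) + gcd(2,10) = 1+11+1+1+2 = 16.

16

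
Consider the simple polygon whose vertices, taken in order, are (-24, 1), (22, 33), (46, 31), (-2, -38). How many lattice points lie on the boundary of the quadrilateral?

Along each edge there are gcd(|Δx|,|Δy|)+1 lattice points, so counting each shared vertex once the boundary has gcd(46,32) + gcd(24,2) + gcd(48,69) + gcd(22,39) = 2+2+3+1 = 8.

8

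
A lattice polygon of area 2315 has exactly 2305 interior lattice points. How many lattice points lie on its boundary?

22

Pick's theorem gives A = I + B/2 − 1, so B = 2(A − I + 1) = 2(2315 − 2305 + 1) = 22.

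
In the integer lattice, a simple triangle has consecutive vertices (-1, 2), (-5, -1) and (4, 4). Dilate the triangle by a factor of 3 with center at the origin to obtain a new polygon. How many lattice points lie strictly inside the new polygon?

The shoelace formula gives twice the area as |[(-1)·(-1) − (-5)·2] + [(-5)·4 − 4·(-1)] + [4·2 − (-1)·4]| = 7, so the area is 7/2.
Along each edge there are gcd(|Δx|,|Δy|)+1 lattice points, so counting each shared vertex once the boundary has gcd(4,3) + gcd(9,5) + gcd(5,2) = 1+1+1 = 3.
Scaling by 3 multiplies the area by 3² = 9 (so the new area is 31.5) and multiplies the boundary lattice-point count by 3, giving 9.
By Pick's theorem, the interior count of the dilated polygon is 31.5 − 9/2 + 1 = 28.

28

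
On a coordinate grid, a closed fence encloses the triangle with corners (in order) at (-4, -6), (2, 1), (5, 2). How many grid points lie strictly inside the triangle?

7

Using the shoelace formula, 2A = |((-4)·1 − 2·(-6)) + (2·2 − 5·1) + (5·(-6) − (-4)·2)| = 15, so the area is 15/2.
Summing gcd(|Δx|,|Δy|) over the edges gives the boundary count: gcd(6,7) + gcd(3,1) + gcd(9,8) = 1+1+1 = 3.
Pick's theorem gives I = A − B/2 + 1 = 15/2 − 3/2 + 1 = 7.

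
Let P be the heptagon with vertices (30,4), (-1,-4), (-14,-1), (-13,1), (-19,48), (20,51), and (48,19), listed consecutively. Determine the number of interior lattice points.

2583

By the shoelace formula, twice the signed area is |[30·(-4) − (-1)·4] + [(-1)·(-1) − (-14)·(-4)] + [(-14)·1 − (-13)·(-1)] + [(-13)·48 − (-19)·1] + [(-19)·51 − 20·48] + [20·19 − 48·51] + [48·4 − 30·19]| = 5178, so the area is 2589.
Along each edge there are gcd(|Δx|,|Δy|)+1 lattice points, so counting each shared vertex once the boundary has gcd(31,8) + gcd(13,3) + gcd(1,2) + gcd(6,47) + gcd(39,3) + gcd(28,32) + gcd(18,15) = 1+1+1+1+3+4+3 = 14.
By Pick's theorem A = I + B/2 − 1, so I = 2589 − 14/2 + 1 = 2583.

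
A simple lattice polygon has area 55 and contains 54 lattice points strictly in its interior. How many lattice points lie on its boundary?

Pick's theorem gives A = I + B/2 − 1, so B = 2(A − I + 1) = 2(55 − 54 + 1) = 4.

4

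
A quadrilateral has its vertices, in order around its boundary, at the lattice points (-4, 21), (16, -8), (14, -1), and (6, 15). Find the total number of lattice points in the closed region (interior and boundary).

The shoelace formula gives twice the area as |[(-4)·(-8) − 16·21] + [16·(-1) − 14·(-8)] + [14·15 − 6·(-1)] + [6·21 − (-4)·15]| = 194, so the area is 97.
The number of boundary lattice points is Σ gcd(|Δx|,|Δy|) = gcd(20,29) + gcd(2,7) + gcd(8,16) + gcd(10,6) = 1+1+8+2 = 12.
Pick's theorem gives I = A − B/2 + 1 = 97 − 12/2 + 1 = 92, so the closed region contains I + B = 92 + 12 = 104 lattice points.

104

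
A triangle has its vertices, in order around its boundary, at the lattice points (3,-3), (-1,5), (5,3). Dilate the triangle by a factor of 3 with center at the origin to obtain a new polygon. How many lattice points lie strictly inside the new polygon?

169

By the shoelace formula, twice the signed area is |(3·5 − (-1)·(-3)) + ((-1)·3 − 5·5) + (5·(-3) − 3·3)| = 40, so the area is 20.
Along each edge there are gcd(|Δx|,|Δy|)+1 lattice points, so counting each shared vertex once the boundary has gcd(4,8) + gcd(6,2) + gcd(2,6) = 4+2+2 = 8.
Scaling by 3 multiplies the area by 3² = 9 (so the new area is 180) and multiplies the boundary lattice-point count by 3, giving 24.
By Pick's theorem, the interior count of the dilated polygon is 180 − 24/2 + 1 = 169.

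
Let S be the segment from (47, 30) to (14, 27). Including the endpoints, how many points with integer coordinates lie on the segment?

4

The number of lattice points on a segment between lattice points is gcd(|Δx|,|Δy|) + 1 = gcd(33,3) + 1 = 3 + 1 = 4.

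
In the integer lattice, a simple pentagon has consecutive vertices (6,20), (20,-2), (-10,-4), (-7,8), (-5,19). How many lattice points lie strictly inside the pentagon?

By the shoelace formula, twice the signed area is |[6·(-2) − 20·20] + [20·(-4) − (-10)·(-2)] + [(-10)·8 − (-7)·(-4)] + [(-7)·19 − (-5)·8] + [(-5)·20 − 6·19]| = 927, so the area is 927/2.
The number of boundary lattice points is Σ gcd(|Δx|,|Δy|) = gcd(14,22) + gcd(30,2) + gcd(3,12) + gcd(2,11) + gcd(11,1) = 2+2+3+1+1 = 9.
By Pick's theorem A = I + B/2 − 1, so I = 927/2 − 9/2 + 1 = 460.

460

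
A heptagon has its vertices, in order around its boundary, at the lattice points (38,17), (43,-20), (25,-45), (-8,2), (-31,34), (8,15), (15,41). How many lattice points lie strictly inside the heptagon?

By the shoelace formula, twice the signed area is |(38·(-20) − 43·17) + (43·(-45) − 25·(-20)) + (25·2 − (-8)·(-45)) + ((-8)·34 − (-31)·2) + ((-31)·15 − 8·34) + (8·41 − 15·15) + (15·17 − 38·41)| = 5383, so the area is 5383/2.
Summing gcd(|Δx|,|Δy|) over the edges gives the boundary count: gcd(5,37) + gcd(18,25) + gcd(33,47) + gcd(23,32) + gcd(39,19) + gcd(7,26) + gcd(23,24) = 1+1+1+1+1+1+1 = 7.
By Pick's theorem A = I + B/2 − 1, so I = 5383/2 − 7/2 + 1 = 2689.

2689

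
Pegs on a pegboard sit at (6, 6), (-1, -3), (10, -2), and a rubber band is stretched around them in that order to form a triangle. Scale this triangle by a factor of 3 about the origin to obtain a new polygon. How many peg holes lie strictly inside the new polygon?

By the shoelace formula, twice the signed area is |(6·(-3) − (-1)·6) + ((-1)·(-2) − 10·(-3)) + (10·6 − 6·(-2))| = 92, so the area is 46.
Summing gcd(|Δx|,|Δy|) over the edges gives the boundary count: gcd(7,9) + gcd(11,1) + gcd(4,8) = 1+1+4 = 6.
Scaling by 3 multiplies the area by 3² = 9 (so the new area is 414) and multiplies the boundary lattice-point count by 3, giving 18.
By Pick's theorem, the interior count of the dilated polygon is 414 − 18/2 + 1 = 406.

406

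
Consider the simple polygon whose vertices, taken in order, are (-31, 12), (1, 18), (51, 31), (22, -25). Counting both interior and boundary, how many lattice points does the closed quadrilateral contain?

1966

By the shoelace formula, twice the signed area is |[(-31)·18 − 1·12] + [1·31 − 51·18] + [51·(-25) − 22·31] + [22·12 − (-31)·(-25)]| = 3925, so the area is 1962.5.
Summing gcd(|Δx|,|Δy|) over the edges gives the boundary count: gcd(32,6) + gcd(50,13) + gcd(29,56) + gcd(53,37) = 2+1+1+1 = 5.
Pick's theorem gives I = A − B/2 + 1 = 1962.5 − 5/2 + 1 = 1961, so the closed region contains I + B = 1961 + 5 = 1966 lattice points.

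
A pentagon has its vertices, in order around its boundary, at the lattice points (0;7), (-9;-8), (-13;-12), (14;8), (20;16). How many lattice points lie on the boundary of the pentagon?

Summing gcd(|Δx|,|Δy|) over the edges gives the boundary count: gcd(9,15) + gcd(4,4) + gcd(27,20) + gcd(6,8) + gcd(20,9) = 3+4+1+2+1 = 11.

11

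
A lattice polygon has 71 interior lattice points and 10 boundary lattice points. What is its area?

By Pick's theorem, A = I + B/2 − 1 = 71 + 10/2 − 1 = 75.

75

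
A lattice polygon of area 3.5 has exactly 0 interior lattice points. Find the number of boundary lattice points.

9

Pick's theorem gives A = I + B/2 − 1, so B = 2(A − I + 1) = 2(3.5 − 0 + 1) = 9.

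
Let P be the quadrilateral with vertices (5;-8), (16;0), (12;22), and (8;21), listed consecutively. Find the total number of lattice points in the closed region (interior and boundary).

197

Using the shoelace formula, 2A = |(5·0 − 16·(-8)) + (16·22 − 12·0) + (12·21 − 8·22) + (8·(-8) − 5·21)| = 387, so the area is 387/2.
Along each edge there are gcd(|Δx|,|Δy|)+1 lattice points, so counting each shared vertex once the boundary has gcd(11,8) + gcd(4,22) + gcd(4,1) + gcd(3,29) = 1+2+1+1 = 5.
Pick's theorem gives I = A − B/2 + 1 = 387/2 − 5/2 + 1 = 192, so the closed region contains I + B = 192 + 5 = 197 lattice points.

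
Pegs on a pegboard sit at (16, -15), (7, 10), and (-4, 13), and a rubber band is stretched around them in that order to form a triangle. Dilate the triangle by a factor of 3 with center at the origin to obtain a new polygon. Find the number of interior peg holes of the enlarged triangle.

By the shoelace formula, twice the signed area is |(16·10 − 7·(-15)) + (7·13 − (-4)·10) + ((-4)·(-15) − 16·13)| = 248, so the area is 124.
Along each edge there are gcd(|Δx|,|Δy|)+1 lattice points, so counting each shared vertex once the boundary has gcd(9,25) + gcd(11,3) + gcd(20,28) = 1+1+4 = 6.
Scaling by 3 multiplies the area by 3² = 9 (so the new area is 1116) and multiplies the boundary lattice-point count by 3, giving 18.
By Pick's theorem, the interior count of the dilated polygon is 1116 − 18/2 + 1 = 1108.

1108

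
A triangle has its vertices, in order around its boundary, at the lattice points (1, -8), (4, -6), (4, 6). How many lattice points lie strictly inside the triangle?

Using the shoelace formula, 2A = |(1·(-6) − 4·(-8)) + (4·6 − 4·(-6)) + (4·(-8) − 1·6)| = 36, so the area is 18.
Along each edge there are gcd(|Δx|,|Δy|)+1 lattice points, so counting each shared vertex once the boundary has gcd(3,2) + gcd(0,12) + gcd(3,14) = 1+12+1 = 14.
By Pick's theorem A = I + B/2 − 1, so I = 18 − 14/2 + 1 = 12.

12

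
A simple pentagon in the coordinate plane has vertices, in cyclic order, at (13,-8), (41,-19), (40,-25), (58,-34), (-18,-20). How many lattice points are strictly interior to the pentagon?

725

By the shoelace formula, twice the signed area is |(13·(-19) − 41·(-8)) + (41·(-25) − 40·(-19)) + (40·(-34) − 58·(-25)) + (58·(-20) − (-18)·(-34)) + ((-18)·(-8) − 13·(-20))| = 1462, so the area is 731.
Summing gcd(|Δx|,|Δy|) over the edges gives the boundary count: gcd(28,11) + gcd(1,6) + gcd(18,9) + gcd(76,14) + gcd(31,12) = 1+1+9+2+1 = 14.
By Pick's theorem A = I + B/2 − 1, so I = 731 − 14/2 + 1 = 725.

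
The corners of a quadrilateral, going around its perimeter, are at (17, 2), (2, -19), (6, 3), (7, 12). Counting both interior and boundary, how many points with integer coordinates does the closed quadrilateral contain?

182

By the shoelace formula, twice the signed area is |[17·(-19) − 2·2] + [2·3 − 6·(-19)] + [6·12 − 7·3] + [7·2 − 17·12]| = 346, so the area is 173.
Summing gcd(|Δx|,|Δy|) over the edges gives the boundary count: gcd(15,21) + gcd(4,22) + gcd(1,9) + gcd(10,10) = 3+2+1+10 = 16.
Pick's theorem gives I = A − B/2 + 1 = 173 − 16/2 + 1 = 166, so the closed region contains I + B = 166 + 16 = 182 lattice points.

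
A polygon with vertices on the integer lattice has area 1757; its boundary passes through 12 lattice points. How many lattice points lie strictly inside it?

1752

Pick's theorem A = I + B/2 − 1 rearranges to I = A − B/2 + 1 = 1757 − 12/2 + 1 = 1752.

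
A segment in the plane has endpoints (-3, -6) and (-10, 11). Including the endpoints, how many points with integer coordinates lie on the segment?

2

The number of lattice points on a segment between lattice points is gcd(|Δx|,|Δy|) + 1 = gcd(7,17) + 1 = 1 + 1 = 2.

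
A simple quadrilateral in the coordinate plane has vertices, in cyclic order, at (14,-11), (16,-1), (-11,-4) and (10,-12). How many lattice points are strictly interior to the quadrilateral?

By the shoelace formula, twice the signed area is |[14·(-1) − 16·(-11)] + [16·(-4) − (-11)·(-1)] + [(-11)·(-12) − 10·(-4)] + [10·(-11) − 14·(-12)]| = 317, so the area is 158.5.
Summing gcd(|Δx|,|Δy|) over the edges gives the boundary count: gcd(2,10) + gcd(27,3) + gcd(21,8) + gcd(4,1) = 2+3+1+1 = 7.
By Pick's theorem A = I + B/2 − 1, so I = 158.5 − 7/2 + 1 = 156.

156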